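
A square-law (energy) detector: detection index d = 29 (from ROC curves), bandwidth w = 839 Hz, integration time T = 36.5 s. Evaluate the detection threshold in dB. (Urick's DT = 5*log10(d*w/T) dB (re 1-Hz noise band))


14.12 dB


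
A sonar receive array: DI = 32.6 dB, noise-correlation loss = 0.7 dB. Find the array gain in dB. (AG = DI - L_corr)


31.9 dB


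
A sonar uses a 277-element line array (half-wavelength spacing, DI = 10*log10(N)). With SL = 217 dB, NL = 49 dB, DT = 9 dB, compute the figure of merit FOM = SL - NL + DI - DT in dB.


Step 1: DI = 10*log10(277) = 24.42 dB
Step 2: FOM = SL - NL + DI - DT = 217 - 49 + 24.42 - 9 = 183.42

183.42 dB


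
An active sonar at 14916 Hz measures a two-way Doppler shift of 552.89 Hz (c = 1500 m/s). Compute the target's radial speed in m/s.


From fd = 2*f*v/c, v = c*fd/(2*f) = 1500 * 552.89 / (2*14916) = 27.8

27.8 m/s


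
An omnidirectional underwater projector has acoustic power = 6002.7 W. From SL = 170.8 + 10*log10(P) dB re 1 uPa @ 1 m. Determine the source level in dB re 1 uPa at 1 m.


SL = 170.8 + 10*log10(6002.7) = 170.8 + 37.78 = 208.58

208.58 dB


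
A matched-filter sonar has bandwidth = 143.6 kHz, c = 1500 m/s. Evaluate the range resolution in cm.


dR = c/(2*BW) = 1500 / (2 * 143.6e3) = 0.0052 m = 0.52 cm

0.52 cm


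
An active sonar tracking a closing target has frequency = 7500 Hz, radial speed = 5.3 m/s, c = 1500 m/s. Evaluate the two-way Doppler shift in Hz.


fd = 2*f*v/c = 2 * 7500 * 5.3 / 1500 = 53.0

53.0 Hz


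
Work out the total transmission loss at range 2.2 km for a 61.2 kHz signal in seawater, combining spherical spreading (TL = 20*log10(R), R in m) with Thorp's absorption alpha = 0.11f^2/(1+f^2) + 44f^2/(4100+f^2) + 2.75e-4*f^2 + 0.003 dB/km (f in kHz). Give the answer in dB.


115.58 dB


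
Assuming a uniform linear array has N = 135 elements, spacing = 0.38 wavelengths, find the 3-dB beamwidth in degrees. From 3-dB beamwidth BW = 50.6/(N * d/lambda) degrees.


BW = 50.6 / (135 * 0.38) = 50.6 / 51.3 = 0.99

0.99 deg


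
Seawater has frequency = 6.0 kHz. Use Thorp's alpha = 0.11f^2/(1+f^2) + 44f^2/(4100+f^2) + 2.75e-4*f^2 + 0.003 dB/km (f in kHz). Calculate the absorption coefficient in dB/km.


0.503 dB/km


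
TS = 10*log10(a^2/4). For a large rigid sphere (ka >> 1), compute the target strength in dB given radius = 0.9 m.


TS = 10*log10(0.9^2 / 4) = 10*log10(0.2025) = -6.94

-6.94 dB


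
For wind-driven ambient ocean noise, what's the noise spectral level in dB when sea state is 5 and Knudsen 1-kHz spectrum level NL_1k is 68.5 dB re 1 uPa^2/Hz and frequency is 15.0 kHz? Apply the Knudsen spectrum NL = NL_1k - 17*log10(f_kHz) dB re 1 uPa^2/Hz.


NL = NL_1k - 17*log10(f_kHz) = 68.5 - 17*log10(15.0) = 68.5 - (19.99) = 48.51

48.51 dB


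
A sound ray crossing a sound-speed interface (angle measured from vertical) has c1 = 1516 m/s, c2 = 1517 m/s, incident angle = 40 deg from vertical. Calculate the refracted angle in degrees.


sin(theta2) = (c2/c1)*sin(theta1) = (1517/1516)*sin(40 deg) = 0.64321
theta2 = arcsin(0.64321) = 40.03

40.03 deg


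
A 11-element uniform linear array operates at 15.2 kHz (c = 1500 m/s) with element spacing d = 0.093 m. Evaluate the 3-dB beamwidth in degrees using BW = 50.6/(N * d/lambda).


4.88 deg


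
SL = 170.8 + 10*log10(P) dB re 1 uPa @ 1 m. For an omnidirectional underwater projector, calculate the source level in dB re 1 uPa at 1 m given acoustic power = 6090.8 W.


SL = 170.8 + 10*log10(6090.8) = 170.8 + 37.85 = 208.65

208.65 dB


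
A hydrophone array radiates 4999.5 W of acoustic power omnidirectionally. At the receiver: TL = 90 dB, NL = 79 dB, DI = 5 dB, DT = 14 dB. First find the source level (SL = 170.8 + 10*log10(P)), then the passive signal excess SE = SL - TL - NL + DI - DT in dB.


Step 1: SL = 170.8 + 10*log10(4999.5) = 207.79 dB
Step 2: SE = SL - TL - NL + DI - DT = 207.79 - 90 - 79 + 5 - 14 = 29.79

29.79 dB


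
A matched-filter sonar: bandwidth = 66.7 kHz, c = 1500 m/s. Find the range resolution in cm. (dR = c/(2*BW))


1.12 cm


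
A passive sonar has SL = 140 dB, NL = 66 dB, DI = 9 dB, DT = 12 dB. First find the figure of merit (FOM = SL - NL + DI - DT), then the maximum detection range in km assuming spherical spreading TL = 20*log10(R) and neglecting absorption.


Step 1: FOM = SL - NL + DI - DT = 140 - 66 + 9 - 12 = 71 dB
Step 2: at max range FOM = TL = 20*log10(R), so R = 10^(71/20) = 3548.13 m = 3.55 km

3.55 km


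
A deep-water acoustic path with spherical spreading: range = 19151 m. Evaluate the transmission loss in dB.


TL = 20*log10(19151) = 85.64

85.64 dB


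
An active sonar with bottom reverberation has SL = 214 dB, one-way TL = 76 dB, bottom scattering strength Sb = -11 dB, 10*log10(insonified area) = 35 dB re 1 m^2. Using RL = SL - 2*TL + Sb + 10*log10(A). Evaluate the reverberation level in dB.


RL = SL - 2*TL + Sb + 10*log10(A) = 214 - 2*76 + (-11) + 35 = 86

86 dB


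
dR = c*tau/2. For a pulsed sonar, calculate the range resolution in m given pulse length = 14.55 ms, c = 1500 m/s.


10.9125 m


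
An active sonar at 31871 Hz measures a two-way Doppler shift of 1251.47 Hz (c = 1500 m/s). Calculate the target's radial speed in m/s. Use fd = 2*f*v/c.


From fd = 2*f*v/c, v = c*fd/(2*f) = 1500 * 1251.47 / (2*31871) = 29.45

29.45 m/s


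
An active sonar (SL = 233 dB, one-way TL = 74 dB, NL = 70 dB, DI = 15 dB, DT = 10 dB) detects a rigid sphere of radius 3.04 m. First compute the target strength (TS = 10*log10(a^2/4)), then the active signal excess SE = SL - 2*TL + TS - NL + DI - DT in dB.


Step 1: TS = 10*log10(3.04^2/4) = 3.64 dB
Step 2: SE = SL - 2*TL + TS - NL + DI - DT = 233 - 2*74 + (3.64) - 70 + 15 - 10 = 23.64

23.64 dB


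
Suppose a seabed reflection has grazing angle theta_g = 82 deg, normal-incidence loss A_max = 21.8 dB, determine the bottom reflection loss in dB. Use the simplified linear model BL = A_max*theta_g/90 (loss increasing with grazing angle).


BL = A_max * theta_g / 90 = 21.8 * 82 / 90 = 19.86

19.86 dB


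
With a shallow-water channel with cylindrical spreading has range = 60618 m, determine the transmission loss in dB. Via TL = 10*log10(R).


TL = 10*log10(60618) = 47.83

47.83 dB


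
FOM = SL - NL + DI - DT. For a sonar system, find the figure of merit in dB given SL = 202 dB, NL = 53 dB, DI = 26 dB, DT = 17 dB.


FOM = SL - NL + DI - DT = 202 - 53 + 26 - 17 = 158

158 dB


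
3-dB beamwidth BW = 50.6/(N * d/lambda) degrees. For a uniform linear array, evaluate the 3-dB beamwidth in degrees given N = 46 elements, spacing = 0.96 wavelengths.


1.15 deg


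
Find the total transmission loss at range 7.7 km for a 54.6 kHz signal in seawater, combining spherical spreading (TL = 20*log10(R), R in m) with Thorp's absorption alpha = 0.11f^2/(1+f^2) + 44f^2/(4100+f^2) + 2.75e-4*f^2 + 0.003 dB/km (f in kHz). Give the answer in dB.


227.55 dB


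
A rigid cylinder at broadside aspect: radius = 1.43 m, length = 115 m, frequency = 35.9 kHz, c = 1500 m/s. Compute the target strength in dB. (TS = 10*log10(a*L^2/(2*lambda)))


lambda = 1500/35900 = 0.04178 m
TS = 10*log10(1.43*115^2/(2*0.04178)) = 53.55

53.55 dB


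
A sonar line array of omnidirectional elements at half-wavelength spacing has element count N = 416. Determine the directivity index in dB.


DI = 10*log10(416) = 26.19

26.19 dB


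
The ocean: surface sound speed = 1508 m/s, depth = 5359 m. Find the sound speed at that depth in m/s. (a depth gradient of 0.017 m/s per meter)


1599.103 m/s


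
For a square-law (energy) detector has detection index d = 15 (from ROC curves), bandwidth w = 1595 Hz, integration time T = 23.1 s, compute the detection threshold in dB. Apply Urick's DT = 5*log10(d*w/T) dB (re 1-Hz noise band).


DT = 5*log10(d*w/T) = 5*log10(15 * 1595 / 23.1) = 5*log10(1035.71) = 15.08

15.08 dB


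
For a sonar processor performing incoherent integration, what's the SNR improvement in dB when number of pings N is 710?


Gain = 5*log10(710) = 14.26

14.26 dB


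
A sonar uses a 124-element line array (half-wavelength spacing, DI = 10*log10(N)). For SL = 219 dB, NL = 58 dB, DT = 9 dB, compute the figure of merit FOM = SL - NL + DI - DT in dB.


Step 1: DI = 10*log10(124) = 20.93 dB
Step 2: FOM = SL - NL + DI - DT = 219 - 58 + 20.93 - 9 = 172.93

172.93 dB


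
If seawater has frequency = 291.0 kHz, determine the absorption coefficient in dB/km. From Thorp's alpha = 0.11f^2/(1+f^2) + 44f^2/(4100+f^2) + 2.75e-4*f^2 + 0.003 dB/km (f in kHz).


f^2 = 84681.0
alpha = 0.11*84681.0/(1+84681.0) + 44*84681.0/(4100+84681.0) + 2.75e-4*84681.0 + 0.003 = 65.368

65.368 dB/km


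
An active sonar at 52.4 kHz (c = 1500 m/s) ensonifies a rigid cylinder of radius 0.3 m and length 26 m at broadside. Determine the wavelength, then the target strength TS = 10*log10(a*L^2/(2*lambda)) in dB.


Step 1: lambda = c/f = 1500/52400 = 0.02863 m
Step 2: TS = 10*log10(a*L^2/(2*lambda)) = 10*log10(0.3*26^2/(2*0.02863)) = 35.49

35.49 dB


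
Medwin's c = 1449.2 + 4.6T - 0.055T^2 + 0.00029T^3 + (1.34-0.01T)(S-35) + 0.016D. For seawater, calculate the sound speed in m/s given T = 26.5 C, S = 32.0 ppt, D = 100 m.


c = 1449.2 + 4.6*26.5 - 0.055*26.5^2 + 0.00029*26.5^3 + (1.34 - 0.01*26.5)*(32.0 - 35) + 0.016*100 = 1536.25

1536.25 m/s


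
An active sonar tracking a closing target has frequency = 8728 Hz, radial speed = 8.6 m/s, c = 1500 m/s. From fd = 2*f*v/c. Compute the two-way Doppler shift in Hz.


100.08 Hz


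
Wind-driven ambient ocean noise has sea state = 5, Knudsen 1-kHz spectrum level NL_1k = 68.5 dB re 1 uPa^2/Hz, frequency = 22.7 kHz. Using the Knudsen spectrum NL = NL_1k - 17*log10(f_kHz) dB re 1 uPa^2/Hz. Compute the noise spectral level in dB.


NL = NL_1k - 17*log10(f_kHz) = 68.5 - 17*log10(22.7) = 68.5 - (23.05) = 45.45

45.45 dB


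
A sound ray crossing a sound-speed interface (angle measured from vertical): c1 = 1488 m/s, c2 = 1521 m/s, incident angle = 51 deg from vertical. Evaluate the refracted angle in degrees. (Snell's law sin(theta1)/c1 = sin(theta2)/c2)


sin(theta2) = (c2/c1)*sin(theta1) = (1521/1488)*sin(51 deg) = 0.79438
theta2 = arcsin(0.79438) = 52.6

52.6 deg


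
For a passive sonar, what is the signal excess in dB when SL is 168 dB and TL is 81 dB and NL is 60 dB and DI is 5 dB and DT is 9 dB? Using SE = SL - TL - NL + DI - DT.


23 dB


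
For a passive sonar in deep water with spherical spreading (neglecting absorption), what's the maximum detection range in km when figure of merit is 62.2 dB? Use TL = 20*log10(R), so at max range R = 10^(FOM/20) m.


At max range FOM = TL, so 20*log10(R) = 62.2
R = 10^(62.2/20) = 1288.25 m = 1.29 km

1.29 km


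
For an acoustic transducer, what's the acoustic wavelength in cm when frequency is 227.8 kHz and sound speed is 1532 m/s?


lambda = c/f = 1532 / 227800 = 0.0067 m = 0.67 cm

0.67 cm


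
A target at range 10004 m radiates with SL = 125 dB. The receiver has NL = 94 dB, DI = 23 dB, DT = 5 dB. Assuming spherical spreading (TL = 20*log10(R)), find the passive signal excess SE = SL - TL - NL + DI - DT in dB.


-31.0 dB


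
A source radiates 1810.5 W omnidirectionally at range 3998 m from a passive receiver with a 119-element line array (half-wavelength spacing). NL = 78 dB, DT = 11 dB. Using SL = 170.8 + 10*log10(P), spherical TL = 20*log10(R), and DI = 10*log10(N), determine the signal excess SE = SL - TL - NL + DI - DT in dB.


Step 1: SL = 170.8 + 10*log10(1810.5) = 203.38 dB
Step 2: TL = 20*log10(3998) = 72.04 dB
Step 3: DI = 10*log10(119) = 20.76 dB
Step 4: SE = SL - TL - NL + DI - DT = 203.38 - 72.04 - 78 + 20.76 - 11 = 63.1

63.1 dB


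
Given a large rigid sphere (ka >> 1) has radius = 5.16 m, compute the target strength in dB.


TS = 10*log10(5.16^2 / 4) = 10*log10(6.6564) = 8.23

8.23 dB


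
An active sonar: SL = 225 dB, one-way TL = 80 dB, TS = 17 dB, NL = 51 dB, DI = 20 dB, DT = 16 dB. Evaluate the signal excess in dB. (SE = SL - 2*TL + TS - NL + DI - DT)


SE = SL - 2*TL + TS - NL + DI - DT = 225 - 2*80 + (17) - 51 + 20 - 16 = 35

35 dB


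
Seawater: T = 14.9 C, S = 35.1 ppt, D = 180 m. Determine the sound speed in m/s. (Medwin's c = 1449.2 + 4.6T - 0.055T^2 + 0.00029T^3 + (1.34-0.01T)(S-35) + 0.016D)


1509.49 m/s


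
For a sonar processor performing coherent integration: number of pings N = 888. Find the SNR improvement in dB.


Gain = 10*log10(888) = 29.48

29.48 dB


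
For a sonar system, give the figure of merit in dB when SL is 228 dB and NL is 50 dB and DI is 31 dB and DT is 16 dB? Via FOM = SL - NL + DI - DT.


FOM = SL - NL + DI - DT = 228 - 50 + 31 - 16 = 193

193 dB


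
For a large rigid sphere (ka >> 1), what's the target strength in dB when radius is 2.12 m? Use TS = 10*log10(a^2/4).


TS = 10*log10(2.12^2 / 4) = 10*log10(1.1236) = 0.51

0.51 dB


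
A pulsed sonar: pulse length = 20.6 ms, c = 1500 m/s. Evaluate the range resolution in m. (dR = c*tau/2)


dR = c*tau/2 = 1500 * 20.6e-3 / 2 = 15.45

15.45 m


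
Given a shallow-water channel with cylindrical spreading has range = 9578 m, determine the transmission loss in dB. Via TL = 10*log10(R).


TL = 10*log10(9578) = 39.81

39.81 dB


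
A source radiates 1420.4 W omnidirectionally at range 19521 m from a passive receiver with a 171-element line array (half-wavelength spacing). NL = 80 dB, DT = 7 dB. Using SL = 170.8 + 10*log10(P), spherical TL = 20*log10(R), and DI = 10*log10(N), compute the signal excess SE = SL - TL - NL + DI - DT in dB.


51.84 dB


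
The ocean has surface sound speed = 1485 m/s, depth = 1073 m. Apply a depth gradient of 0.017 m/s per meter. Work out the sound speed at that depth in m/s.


1503.241 m/s


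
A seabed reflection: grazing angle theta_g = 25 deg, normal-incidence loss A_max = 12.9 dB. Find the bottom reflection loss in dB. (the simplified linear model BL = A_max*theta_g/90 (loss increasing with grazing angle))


BL = A_max * theta_g / 90 = 12.9 * 25 / 90 = 3.58

3.58 dB


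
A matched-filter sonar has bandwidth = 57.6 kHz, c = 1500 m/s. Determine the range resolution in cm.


dR = c/(2*BW) = 1500 / (2 * 57.6e3) = 0.013 m = 1.3 cm

1.3 cm


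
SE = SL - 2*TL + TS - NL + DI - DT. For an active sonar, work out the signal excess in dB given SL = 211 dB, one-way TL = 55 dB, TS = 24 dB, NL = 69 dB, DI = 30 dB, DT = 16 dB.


70 dB


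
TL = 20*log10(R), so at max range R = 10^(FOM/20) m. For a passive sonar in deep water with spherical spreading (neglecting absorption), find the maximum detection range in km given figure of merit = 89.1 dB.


At max range FOM = TL, so 20*log10(R) = 89.1
R = 10^(89.1/20) = 28510.18 m = 28.51 km

28.51 km


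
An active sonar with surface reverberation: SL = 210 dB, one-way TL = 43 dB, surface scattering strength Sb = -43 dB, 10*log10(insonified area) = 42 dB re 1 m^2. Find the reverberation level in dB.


RL = SL - 2*TL + Sb + 10*log10(A) = 210 - 2*43 + (-43) + 42 = 123

123 dB


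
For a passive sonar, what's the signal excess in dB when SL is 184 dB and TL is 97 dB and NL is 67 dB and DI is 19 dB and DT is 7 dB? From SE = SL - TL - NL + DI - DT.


32 dB


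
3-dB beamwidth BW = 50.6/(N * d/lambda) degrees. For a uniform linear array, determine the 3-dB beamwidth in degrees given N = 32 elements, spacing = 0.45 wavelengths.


BW = 50.6 / (32 * 0.45) = 50.6 / 14.4 = 3.51

3.51 deg


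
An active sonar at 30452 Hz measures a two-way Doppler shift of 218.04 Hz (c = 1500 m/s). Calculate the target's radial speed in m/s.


From fd = 2*f*v/c, v = c*fd/(2*f) = 1500 * 218.04 / (2*30452) = 5.37

5.37 m/s


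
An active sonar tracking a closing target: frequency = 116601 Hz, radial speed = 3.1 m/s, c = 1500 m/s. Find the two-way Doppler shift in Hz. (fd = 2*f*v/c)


fd = 2*f*v/c = 2 * 116601 * 3.1 / 1500 = 481.95

481.95 Hz


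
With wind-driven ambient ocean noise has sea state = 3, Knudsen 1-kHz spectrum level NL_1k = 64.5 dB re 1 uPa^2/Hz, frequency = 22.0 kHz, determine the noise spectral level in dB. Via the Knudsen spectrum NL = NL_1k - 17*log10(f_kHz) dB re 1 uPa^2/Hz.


NL = NL_1k - 17*log10(f_kHz) = 64.5 - 17*log10(22.0) = 64.5 - (22.82) = 41.68

41.68 dB


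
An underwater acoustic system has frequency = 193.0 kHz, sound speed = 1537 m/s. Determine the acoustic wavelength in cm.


lambda = c/f = 1537 / 193000 = 0.008 m = 0.8 cm

0.8 cm


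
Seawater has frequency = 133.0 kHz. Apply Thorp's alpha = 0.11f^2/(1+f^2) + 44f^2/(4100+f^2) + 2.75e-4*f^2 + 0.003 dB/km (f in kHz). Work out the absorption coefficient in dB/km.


40.698 dB/km


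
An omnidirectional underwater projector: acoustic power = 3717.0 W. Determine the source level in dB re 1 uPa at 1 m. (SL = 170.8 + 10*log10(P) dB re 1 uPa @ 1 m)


206.5 dB


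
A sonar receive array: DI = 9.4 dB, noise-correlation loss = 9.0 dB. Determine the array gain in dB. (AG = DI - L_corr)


0.4 dB


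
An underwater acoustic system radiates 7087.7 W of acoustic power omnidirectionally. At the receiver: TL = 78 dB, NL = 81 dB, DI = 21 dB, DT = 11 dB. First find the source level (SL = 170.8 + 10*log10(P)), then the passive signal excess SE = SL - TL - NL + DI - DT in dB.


Step 1: SL = 170.8 + 10*log10(7087.7) = 209.31 dB
Step 2: SE = SL - TL - NL + DI - DT = 209.31 - 78 - 81 + 21 - 11 = 60.31

60.31 dB


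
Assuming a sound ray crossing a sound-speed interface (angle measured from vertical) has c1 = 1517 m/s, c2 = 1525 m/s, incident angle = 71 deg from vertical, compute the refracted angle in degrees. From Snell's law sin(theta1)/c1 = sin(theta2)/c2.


sin(theta2) = (c2/c1)*sin(theta1) = (1525/1517)*sin(71 deg) = 0.9505
theta2 = arcsin(0.9505) = 71.9

71.9 deg


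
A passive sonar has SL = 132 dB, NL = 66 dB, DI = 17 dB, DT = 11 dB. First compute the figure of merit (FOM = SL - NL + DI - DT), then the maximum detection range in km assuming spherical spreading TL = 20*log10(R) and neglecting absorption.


Step 1: FOM = SL - NL + DI - DT = 132 - 66 + 17 - 11 = 72 dB
Step 2: at max range FOM = TL = 20*log10(R), so R = 10^(72/20) = 3981.07 m = 3.98 km

3.98 km


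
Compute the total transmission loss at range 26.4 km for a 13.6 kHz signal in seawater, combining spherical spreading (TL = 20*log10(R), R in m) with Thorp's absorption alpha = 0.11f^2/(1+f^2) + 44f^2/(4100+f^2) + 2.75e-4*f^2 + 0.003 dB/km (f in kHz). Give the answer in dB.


142.88 dB


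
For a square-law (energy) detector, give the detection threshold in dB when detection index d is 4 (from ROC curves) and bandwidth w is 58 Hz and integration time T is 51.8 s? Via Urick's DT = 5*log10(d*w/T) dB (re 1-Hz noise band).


DT = 5*log10(d*w/T) = 5*log10(4 * 58 / 51.8) = 5*log10(4.48) = 3.26

3.26 dB


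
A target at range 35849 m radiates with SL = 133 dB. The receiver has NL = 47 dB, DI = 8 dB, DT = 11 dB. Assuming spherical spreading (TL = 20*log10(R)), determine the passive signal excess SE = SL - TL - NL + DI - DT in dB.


Step 1: TL = 20*log10(35849) = 91.09 dB
Step 2: SE = 133 - 91.09 - 47 + 8 - 11 = -8.09

-8.09 dB


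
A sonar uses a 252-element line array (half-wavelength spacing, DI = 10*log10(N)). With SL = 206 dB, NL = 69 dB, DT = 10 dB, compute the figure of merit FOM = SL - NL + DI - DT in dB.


Step 1: DI = 10*log10(252) = 24.01 dB
Step 2: FOM = SL - NL + DI - DT = 206 - 69 + 24.01 - 10 = 151.01

151.01 dB


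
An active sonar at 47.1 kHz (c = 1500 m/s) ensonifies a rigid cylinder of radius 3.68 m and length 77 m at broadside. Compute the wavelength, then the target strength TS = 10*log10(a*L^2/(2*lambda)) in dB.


Step 1: lambda = c/f = 1500/47100 = 0.03185 m
Step 2: TS = 10*log10(a*L^2/(2*lambda)) = 10*log10(3.68*77^2/(2*0.03185)) = 55.35

55.35 dB


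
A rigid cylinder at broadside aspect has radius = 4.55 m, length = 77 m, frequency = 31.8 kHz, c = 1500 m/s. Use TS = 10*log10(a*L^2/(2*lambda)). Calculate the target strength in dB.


lambda = 1500/31800 = 0.04717 m
TS = 10*log10(4.55*77^2/(2*0.04717)) = 54.56

54.56 dB


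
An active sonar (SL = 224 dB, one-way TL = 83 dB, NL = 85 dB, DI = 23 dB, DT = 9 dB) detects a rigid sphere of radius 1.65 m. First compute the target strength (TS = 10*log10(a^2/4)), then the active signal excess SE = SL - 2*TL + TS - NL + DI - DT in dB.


Step 1: TS = 10*log10(1.65^2/4) = -1.67 dB
Step 2: SE = SL - 2*TL + TS - NL + DI - DT = 224 - 2*83 + (-1.67) - 85 + 23 - 9 = -14.67

-14.67 dB


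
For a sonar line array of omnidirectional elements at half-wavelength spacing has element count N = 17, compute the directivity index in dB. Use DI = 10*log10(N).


12.3 dB


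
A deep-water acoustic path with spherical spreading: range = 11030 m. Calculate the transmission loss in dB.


80.85 dB


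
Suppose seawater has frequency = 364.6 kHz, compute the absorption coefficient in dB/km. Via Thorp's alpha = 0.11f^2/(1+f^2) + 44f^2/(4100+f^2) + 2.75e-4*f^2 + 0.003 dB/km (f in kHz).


79.353 dB/km


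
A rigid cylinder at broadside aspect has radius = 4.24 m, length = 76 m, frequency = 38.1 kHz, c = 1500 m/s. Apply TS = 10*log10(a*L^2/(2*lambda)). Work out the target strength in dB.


lambda = 1500/38100 = 0.03937 m
TS = 10*log10(4.24*76^2/(2*0.03937)) = 54.93

54.93 dB


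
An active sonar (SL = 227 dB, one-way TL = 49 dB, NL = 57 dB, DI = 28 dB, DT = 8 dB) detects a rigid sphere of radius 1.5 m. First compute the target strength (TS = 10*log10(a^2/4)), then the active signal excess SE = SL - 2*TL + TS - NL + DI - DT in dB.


Step 1: TS = 10*log10(1.5^2/4) = -2.5 dB
Step 2: SE = SL - 2*TL + TS - NL + DI - DT = 227 - 2*49 + (-2.5) - 57 + 28 - 8 = 89.5

89.5 dB


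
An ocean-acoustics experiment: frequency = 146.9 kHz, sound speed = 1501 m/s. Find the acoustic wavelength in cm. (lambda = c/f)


lambda = c/f = 1501 / 146900 = 0.0102 m = 1.02 cm

1.02 cm


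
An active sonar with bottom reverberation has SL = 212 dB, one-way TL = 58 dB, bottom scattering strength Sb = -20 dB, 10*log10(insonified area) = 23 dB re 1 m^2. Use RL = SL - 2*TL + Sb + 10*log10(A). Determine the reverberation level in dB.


RL = SL - 2*TL + Sb + 10*log10(A) = 212 - 2*58 + (-20) + 23 = 99

99 dB


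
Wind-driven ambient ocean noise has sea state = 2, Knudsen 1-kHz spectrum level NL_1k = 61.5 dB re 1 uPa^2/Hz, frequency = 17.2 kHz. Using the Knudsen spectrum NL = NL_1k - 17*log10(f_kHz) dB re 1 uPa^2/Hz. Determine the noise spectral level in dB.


NL = NL_1k - 17*log10(f_kHz) = 61.5 - 17*log10(17.2) = 61.5 - (21.0) = 40.5

40.5 dB


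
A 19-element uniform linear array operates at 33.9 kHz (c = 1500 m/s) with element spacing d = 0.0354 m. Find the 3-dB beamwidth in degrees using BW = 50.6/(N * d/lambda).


Step 1: lambda = 1500/33900 = 0.04425 m
Step 2: d/lambda = 0.0354/0.04425 = 0.8
Step 3: BW = 50.6/(N * d/lambda) = 50.6/(19 * 0.8) = 3.33

3.33 deg


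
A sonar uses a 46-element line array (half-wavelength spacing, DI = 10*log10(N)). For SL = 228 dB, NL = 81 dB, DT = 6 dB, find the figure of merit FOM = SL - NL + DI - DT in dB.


Step 1: DI = 10*log10(46) = 16.63 dB
Step 2: FOM = SL - NL + DI - DT = 228 - 81 + 16.63 - 6 = 157.63

157.63 dB


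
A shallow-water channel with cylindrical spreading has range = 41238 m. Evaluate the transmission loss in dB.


TL = 10*log10(41238) = 46.15

46.15 dB


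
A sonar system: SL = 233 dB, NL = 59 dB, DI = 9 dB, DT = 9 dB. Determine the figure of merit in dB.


FOM = SL - NL + DI - DT = 233 - 59 + 9 - 9 = 174

174 dB


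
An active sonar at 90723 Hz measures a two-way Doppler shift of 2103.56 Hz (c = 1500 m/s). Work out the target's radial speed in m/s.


17.39 m/s


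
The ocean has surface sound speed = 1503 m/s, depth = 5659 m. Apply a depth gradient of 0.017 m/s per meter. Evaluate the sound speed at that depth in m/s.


1599.203 m/s


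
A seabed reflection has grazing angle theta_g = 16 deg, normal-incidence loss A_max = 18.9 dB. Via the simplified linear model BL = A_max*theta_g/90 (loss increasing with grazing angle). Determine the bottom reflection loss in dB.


BL = A_max * theta_g / 90 = 18.9 * 16 / 90 = 3.36

3.36 dB


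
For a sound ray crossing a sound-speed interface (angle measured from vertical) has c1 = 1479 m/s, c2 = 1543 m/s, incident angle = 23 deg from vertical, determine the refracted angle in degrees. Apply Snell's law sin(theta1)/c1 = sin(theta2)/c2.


sin(theta2) = (c2/c1)*sin(theta1) = (1543/1479)*sin(23 deg) = 0.40764
theta2 = arcsin(0.40764) = 24.06

24.06 deg


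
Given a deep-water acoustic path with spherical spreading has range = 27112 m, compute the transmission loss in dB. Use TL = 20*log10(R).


TL = 20*log10(27112) = 88.66

88.66 dB


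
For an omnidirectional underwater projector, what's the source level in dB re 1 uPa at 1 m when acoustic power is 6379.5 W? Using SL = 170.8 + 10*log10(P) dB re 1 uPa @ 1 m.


208.85 dB


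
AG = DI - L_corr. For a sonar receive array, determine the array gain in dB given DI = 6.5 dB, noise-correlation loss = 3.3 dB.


AG = DI - L_corr = 6.5 - 3.3 = 3.2

3.2 dB


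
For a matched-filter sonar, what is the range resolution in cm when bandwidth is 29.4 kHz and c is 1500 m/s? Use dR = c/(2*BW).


2.55 cm


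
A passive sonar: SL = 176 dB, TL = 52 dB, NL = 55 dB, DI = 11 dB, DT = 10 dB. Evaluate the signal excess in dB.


SE = SL - TL - NL + DI - DT = 176 - 52 - 55 + 11 - 10 = 70

70 dB


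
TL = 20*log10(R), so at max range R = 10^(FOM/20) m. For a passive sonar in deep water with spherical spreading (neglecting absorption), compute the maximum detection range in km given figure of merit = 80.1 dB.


10.12 km


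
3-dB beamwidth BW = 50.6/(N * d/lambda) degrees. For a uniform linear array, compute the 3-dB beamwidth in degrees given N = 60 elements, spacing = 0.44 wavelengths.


BW = 50.6 / (60 * 0.44) = 50.6 / 26.4 = 1.92

1.92 deg


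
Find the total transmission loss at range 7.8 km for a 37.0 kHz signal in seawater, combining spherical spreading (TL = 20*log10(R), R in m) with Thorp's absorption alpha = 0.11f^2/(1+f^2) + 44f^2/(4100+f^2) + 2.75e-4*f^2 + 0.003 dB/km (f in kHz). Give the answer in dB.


Step 1 (Thorp): alpha = 0.11*1369.0/(1+1369.0) + 44*1369.0/(4100+1369.0) + 2.75e-4*1369.0 + 0.003 = 11.5035 dB/km
Step 2: TL_spread = 20*log10(7800) = 77.84 dB
Step 3: TL_abs = alpha*R = 11.5035 * 7.8 = 89.73 dB
Step 4: TL_total = 77.84 + 89.73 = 167.57

167.57 dB


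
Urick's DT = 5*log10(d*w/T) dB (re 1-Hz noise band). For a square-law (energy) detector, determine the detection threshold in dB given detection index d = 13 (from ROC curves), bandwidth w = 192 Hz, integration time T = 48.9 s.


DT = 5*log10(d*w/T) = 5*log10(13 * 192 / 48.9) = 5*log10(51.04) = 8.54

8.54 dB


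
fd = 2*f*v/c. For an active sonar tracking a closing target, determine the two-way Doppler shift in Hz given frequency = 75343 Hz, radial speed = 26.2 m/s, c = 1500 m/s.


fd = 2*f*v/c = 2 * 75343 * 26.2 / 1500 = 2631.98

2631.98 Hz


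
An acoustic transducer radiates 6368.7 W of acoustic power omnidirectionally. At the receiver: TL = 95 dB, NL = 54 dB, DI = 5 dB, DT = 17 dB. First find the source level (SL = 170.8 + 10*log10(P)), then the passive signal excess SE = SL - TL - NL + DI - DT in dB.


Step 1: SL = 170.8 + 10*log10(6368.7) = 208.84 dB
Step 2: SE = SL - TL - NL + DI - DT = 208.84 - 95 - 54 + 5 - 17 = 47.84

47.84 dB


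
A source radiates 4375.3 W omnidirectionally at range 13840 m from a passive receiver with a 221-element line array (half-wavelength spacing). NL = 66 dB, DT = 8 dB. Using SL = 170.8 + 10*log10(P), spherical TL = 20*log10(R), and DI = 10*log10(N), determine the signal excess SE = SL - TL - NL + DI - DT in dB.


Step 1: SL = 170.8 + 10*log10(4375.3) = 207.21 dB
Step 2: TL = 20*log10(13840) = 82.82 dB
Step 3: DI = 10*log10(221) = 23.44 dB
Step 4: SE = SL - TL - NL + DI - DT = 207.21 - 82.82 - 66 + 23.44 - 8 = 73.83

73.83 dB


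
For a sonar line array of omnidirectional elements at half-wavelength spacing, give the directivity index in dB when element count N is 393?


DI = 10*log10(393) = 25.94

25.94 dB


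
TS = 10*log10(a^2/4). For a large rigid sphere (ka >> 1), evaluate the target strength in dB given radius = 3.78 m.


5.53 dB


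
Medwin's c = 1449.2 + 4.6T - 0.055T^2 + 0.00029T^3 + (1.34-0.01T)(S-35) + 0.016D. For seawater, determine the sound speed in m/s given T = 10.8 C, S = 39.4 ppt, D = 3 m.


c = 1449.2 + 4.6*10.8 - 0.055*10.8^2 + 0.00029*10.8^3 + (1.34 - 0.01*10.8)*(39.4 - 35) + 0.016*3 = 1498.3

1498.3 m/s


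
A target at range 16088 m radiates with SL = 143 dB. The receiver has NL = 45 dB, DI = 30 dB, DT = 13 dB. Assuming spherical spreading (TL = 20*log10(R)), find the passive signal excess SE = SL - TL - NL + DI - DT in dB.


Step 1: TL = 20*log10(16088) = 84.13 dB
Step 2: SE = 143 - 84.13 - 45 + 30 - 13 = 30.87

30.87 dB


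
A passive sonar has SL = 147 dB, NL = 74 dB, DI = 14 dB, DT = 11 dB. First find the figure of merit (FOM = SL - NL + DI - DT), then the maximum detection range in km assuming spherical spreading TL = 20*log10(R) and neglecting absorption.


Step 1: FOM = SL - NL + DI - DT = 147 - 74 + 14 - 11 = 76 dB
Step 2: at max range FOM = TL = 20*log10(R), so R = 10^(76/20) = 6309.57 m = 6.31 km

6.31 km


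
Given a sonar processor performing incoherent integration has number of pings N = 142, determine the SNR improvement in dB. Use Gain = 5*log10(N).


10.76 dB


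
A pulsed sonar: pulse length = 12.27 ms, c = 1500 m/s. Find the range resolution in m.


dR = c*tau/2 = 1500 * 12.27e-3 / 2 = 9.2025

9.2025 m


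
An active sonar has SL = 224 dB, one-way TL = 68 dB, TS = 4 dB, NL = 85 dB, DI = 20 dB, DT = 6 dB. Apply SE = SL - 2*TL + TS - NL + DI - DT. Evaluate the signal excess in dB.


21 dB


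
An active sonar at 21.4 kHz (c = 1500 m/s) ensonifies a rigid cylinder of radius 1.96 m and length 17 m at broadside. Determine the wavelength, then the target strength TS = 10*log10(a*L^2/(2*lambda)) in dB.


Step 1: lambda = c/f = 1500/21400 = 0.07009 m
Step 2: TS = 10*log10(a*L^2/(2*lambda)) = 10*log10(1.96*17^2/(2*0.07009)) = 36.06

36.06 dB


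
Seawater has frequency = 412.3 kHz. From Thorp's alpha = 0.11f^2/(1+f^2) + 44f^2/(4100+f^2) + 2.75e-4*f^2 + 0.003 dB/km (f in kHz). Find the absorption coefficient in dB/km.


f^2 = 169991.29
alpha = 0.11*169991.29/(1+169991.29) + 44*169991.29/(4100+169991.29) + 2.75e-4*169991.29 + 0.003 = 89.824

89.824 dB/km


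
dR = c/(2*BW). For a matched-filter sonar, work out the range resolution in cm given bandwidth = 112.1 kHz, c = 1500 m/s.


dR = c/(2*BW) = 1500 / (2 * 112.1e3) = 0.0067 m = 0.67 cm

0.67 cm


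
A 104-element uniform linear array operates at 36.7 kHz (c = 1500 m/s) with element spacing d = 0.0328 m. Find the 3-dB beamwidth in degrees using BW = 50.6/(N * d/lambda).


0.61 deg


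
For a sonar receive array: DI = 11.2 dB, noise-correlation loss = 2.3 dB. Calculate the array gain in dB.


AG = DI - L_corr = 11.2 - 2.3 = 8.9

8.9 dB


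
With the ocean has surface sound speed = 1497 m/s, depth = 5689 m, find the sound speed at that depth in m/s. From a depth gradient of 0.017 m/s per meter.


c = 1497 + 0.017 * 5689 = 1593.713

1593.713 m/s


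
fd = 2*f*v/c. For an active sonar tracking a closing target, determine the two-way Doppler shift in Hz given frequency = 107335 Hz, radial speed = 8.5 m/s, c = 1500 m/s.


fd = 2*f*v/c = 2 * 107335 * 8.5 / 1500 = 1216.46

1216.46 Hz


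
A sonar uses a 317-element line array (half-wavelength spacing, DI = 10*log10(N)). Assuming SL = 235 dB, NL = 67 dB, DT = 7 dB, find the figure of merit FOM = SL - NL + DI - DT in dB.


186.01 dB


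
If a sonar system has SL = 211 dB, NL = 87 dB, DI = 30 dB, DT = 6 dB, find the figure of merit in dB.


FOM = SL - NL + DI - DT = 211 - 87 + 30 - 6 = 148

148 dB


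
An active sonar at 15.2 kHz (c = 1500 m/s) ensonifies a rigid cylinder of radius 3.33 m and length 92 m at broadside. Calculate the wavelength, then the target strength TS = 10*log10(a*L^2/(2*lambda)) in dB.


Step 1: lambda = c/f = 1500/15200 = 0.09868 m
Step 2: TS = 10*log10(a*L^2/(2*lambda)) = 10*log10(3.33*92^2/(2*0.09868)) = 51.55

51.55 dB


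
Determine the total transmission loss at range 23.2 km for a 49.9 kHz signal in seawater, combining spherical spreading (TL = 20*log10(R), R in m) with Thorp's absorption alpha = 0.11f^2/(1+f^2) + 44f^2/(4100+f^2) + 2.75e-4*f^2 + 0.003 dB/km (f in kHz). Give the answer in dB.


Step 1 (Thorp): alpha = 0.11*2490.01/(1+2490.01) + 44*2490.01/(4100+2490.01) + 2.75e-4*2490.01 + 0.003 = 17.4229 dB/km
Step 2: TL_spread = 20*log10(23200) = 87.31 dB
Step 3: TL_abs = alpha*R = 17.4229 * 23.2 = 404.21 dB
Step 4: TL_total = 87.31 + 404.21 = 491.52

491.52 dB


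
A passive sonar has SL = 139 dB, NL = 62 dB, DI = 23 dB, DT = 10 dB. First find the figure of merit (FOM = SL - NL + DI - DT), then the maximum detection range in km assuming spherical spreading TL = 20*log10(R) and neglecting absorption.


Step 1: FOM = SL - NL + DI - DT = 139 - 62 + 23 - 10 = 90 dB
Step 2: at max range FOM = TL = 20*log10(R), so R = 10^(90/20) = 31622.78 m = 31.62 km

31.62 km


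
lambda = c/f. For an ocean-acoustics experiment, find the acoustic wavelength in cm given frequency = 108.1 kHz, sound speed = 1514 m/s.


1.4 cm


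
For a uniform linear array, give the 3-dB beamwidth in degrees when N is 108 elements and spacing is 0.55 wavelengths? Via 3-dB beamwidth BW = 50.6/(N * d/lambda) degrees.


BW = 50.6 / (108 * 0.55) = 50.6 / 59.4 = 0.85

0.85 deg


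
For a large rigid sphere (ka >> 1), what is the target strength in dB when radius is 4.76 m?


TS = 10*log10(4.76^2 / 4) = 10*log10(5.6644) = 7.53

7.53 dB


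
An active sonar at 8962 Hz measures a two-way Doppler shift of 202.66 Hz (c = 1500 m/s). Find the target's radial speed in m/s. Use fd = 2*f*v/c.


16.96 m/s


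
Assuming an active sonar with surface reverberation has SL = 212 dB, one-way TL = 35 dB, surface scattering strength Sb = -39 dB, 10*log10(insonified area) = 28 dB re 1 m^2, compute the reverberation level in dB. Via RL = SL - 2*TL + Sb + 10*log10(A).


131 dB


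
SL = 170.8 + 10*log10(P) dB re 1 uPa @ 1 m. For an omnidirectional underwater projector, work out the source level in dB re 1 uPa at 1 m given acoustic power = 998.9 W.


200.8 dB


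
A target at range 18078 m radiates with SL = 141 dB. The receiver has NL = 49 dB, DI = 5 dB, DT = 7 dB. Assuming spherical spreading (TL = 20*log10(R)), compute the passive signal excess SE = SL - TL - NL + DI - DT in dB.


4.86 dB


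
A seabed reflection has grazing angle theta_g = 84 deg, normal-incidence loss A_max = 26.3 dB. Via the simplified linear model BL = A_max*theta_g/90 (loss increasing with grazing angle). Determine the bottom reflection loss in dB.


24.55 dB


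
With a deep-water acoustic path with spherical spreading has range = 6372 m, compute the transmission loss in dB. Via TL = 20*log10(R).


76.09 dB


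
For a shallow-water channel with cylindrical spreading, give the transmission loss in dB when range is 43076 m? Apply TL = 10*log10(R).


TL = 10*log10(43076) = 46.34

46.34 dB


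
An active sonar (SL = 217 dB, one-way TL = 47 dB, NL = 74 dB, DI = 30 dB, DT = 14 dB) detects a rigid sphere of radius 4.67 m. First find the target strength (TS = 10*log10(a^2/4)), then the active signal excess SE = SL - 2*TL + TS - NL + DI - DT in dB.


Step 1: TS = 10*log10(4.67^2/4) = 7.37 dB
Step 2: SE = SL - 2*TL + TS - NL + DI - DT = 217 - 2*47 + (7.37) - 74 + 30 - 14 = 72.37

72.37 dB


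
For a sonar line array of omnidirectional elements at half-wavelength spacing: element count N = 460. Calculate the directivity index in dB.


DI = 10*log10(460) = 26.63

26.63 dB


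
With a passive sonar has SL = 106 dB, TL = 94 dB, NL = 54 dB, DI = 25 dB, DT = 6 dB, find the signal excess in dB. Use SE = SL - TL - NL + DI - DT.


-23 dB


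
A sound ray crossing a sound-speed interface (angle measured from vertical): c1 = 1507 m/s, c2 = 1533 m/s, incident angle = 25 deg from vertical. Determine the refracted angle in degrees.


sin(theta2) = (c2/c1)*sin(theta1) = (1533/1507)*sin(25 deg) = 0.42991
theta2 = arcsin(0.42991) = 25.46

25.46 deg


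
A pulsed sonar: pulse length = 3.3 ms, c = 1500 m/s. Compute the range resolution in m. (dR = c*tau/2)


2.475 m


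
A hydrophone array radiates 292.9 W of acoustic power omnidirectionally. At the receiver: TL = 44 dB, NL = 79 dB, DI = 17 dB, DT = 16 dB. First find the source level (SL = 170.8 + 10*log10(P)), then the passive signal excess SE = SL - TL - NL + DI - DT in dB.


Step 1: SL = 170.8 + 10*log10(292.9) = 195.47 dB
Step 2: SE = SL - TL - NL + DI - DT = 195.47 - 44 - 79 + 17 - 16 = 73.47

73.47 dB


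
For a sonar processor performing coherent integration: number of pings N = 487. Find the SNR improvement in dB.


Gain = 10*log10(487) = 26.88

26.88 dB


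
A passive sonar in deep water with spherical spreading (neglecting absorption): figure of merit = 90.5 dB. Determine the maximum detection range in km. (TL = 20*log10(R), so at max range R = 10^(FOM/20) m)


At max range FOM = TL, so 20*log10(R) = 90.5
R = 10^(90.5/20) = 33496.54 m = 33.5 km

33.5 km


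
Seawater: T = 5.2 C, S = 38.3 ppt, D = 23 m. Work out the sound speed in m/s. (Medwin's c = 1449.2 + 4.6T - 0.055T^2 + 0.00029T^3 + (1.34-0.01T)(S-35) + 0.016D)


c = 1449.2 + 4.6*5.2 - 0.055*5.2^2 + 0.00029*5.2^3 + (1.34 - 0.01*5.2)*(38.3 - 35) + 0.016*23 = 1476.29

1476.29 m/s


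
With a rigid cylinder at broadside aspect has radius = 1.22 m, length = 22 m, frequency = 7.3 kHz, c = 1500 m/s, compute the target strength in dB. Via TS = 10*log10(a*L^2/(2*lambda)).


31.57 dB


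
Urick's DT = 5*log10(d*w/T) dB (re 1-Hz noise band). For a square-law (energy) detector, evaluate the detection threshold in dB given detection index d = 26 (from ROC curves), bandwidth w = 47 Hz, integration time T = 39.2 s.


DT = 5*log10(d*w/T) = 5*log10(26 * 47 / 39.2) = 5*log10(31.17) = 7.47

7.47 dB


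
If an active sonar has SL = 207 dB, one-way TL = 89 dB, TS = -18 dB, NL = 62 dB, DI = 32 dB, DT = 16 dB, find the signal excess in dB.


SE = SL - 2*TL + TS - NL + DI - DT = 207 - 2*89 + (-18) - 62 + 32 - 16 = -35

-35 dB


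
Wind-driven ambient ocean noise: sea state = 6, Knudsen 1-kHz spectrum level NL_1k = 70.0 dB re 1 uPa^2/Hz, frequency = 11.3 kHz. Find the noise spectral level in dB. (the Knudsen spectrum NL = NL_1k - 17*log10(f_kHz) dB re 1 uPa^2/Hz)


NL = NL_1k - 17*log10(f_kHz) = 70.0 - 17*log10(11.3) = 70.0 - (17.9) = 52.1

52.1 dB


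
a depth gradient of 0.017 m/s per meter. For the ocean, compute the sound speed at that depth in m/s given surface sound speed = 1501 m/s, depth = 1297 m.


c = 1501 + 0.017 * 1297 = 1523.049

1523.049 m/s


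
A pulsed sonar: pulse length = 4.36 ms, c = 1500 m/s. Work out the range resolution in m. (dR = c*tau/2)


dR = c*tau/2 = 1500 * 4.36e-3 / 2 = 3.27

3.27 m


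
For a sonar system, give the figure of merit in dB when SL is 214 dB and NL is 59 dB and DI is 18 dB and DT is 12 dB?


FOM = SL - NL + DI - DT = 214 - 59 + 18 - 12 = 161

161 dB


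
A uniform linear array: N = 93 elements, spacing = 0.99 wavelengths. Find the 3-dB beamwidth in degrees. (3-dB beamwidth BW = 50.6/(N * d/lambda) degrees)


0.55 deg


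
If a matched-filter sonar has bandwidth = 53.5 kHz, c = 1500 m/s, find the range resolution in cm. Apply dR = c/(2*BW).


dR = c/(2*BW) = 1500 / (2 * 53.5e3) = 0.014 m = 1.4 cm

1.4 cm
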